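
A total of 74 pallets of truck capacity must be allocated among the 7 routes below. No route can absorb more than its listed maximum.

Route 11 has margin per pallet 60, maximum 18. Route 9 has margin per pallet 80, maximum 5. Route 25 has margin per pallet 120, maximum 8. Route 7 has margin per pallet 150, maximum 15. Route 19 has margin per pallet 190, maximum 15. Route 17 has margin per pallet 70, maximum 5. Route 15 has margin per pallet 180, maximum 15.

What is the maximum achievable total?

Rank by margin per pallet: Route 19 190 > Route 15 180 > Route 7 150 > Route 25 120 > Route 9 80 > Route 17 70 > Route 11 60.
Route 19 takes 15 to reach its cap of 15 — 59 left.
Give Route 15 15 to hit its cap of 15 — 44 left.
Route 7: +15 to 15 (cap) — 29 left.
Route 25 takes 8 to reach its cap of 8 — 21 left.
Route 9: +5 to 5 (cap) — 16 left.
Give Route 17 5 to hit its cap of 5 — 11 left.
Route 11 has room for 18 but only 11 remain, so it gets 11.
Total = 60×11 + 80×5 + 120×8 + 150×15 + 190×15 + 70×5 + 180×15 = 10170.

10170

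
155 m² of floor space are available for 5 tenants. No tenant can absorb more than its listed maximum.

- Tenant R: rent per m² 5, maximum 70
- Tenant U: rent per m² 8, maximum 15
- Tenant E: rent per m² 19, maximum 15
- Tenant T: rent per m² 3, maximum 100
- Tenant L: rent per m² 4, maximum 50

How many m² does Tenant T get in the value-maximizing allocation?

Rank by rent per m²: Tenant E 19 > Tenant U 8 > Tenant R 5 > Tenant L 4 > Tenant T 3.
Tenant E: +15 to 15 (cap) ; 140 left.
Tenant U takes 15 to reach its cap of 15 ; 125 left.
Tenant R: +70 to 70 (cap) ; 55 left.
Give Tenant L 50 to hit its cap of 50 ; 5 left.
Only 5 left; Tenant T takes them to reach 5.

5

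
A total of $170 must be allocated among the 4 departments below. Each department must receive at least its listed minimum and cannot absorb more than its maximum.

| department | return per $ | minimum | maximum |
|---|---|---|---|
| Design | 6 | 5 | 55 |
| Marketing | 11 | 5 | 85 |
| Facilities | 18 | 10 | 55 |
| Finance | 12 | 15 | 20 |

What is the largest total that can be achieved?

2225

Meeting every minimum uses 5+5+10+15 = 35 $, leaving 135.
Highest return per $ first: Facilities 18 > Finance 12 > Marketing 11 > Design 6.
Give Facilities 45 more to hit its cap of 55 — 90 left.
Give Finance 5 more to hit its cap of 20 — 85 left.
Marketing takes 80 more to reach its cap of 85 — 5 left.
Design: +5 (room for 50) → 10. Pool exhausted.
Total = 6×10 + 11×85 + 18×55 + 12×20 = 2225.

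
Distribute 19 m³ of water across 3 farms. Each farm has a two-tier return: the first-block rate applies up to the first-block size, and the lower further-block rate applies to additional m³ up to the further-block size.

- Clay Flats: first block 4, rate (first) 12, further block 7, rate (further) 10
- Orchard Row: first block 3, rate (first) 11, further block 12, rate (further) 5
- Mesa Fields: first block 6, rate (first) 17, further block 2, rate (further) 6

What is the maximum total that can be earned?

243

Treat each block as its own option and order by rate: Mesa Fields/tier1 17 > Clay Flats/tier1 12 > Orchard Row/tier1 11 > Clay Flats/tier2 10 > Mesa Fields/tier2 6 > Orchard Row/tier2 5.
Mesa Fields tier1 at 17: fill all 6 → 13 left.
Clay Flats/tier1 (12): +4 → 9 left.
Fill Orchard Row tier1 block (3 at 11) → 6 left.
Clay Flats/tier2: +6 of 7 at 10; pool empty.
Total = 17×6 + 12×4 + 11×3 + 10×6 = 243.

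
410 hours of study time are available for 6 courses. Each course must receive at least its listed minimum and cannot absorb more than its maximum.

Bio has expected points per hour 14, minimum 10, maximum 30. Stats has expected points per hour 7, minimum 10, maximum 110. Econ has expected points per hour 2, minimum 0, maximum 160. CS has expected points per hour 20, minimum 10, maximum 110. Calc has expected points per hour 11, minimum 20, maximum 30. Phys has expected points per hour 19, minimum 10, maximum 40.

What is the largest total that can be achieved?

Meeting every minimum uses 10+10+0+10+20+10 = 60 hours, leaving 350.
Rank by expected points per hour: CS 20 > Phys 19 > Bio 14 > Calc 11 > Stats 7 > Econ 2.
Give CS 100 more to hit its cap of 110 — 250 left.
Phys takes 30 more to reach its cap of 40 — 220 left.
Bio: +20 to 30 (cap) — 200 left.
Give Calc 10 more to hit its cap of 30 — 190 left.
Stats takes 100 more to reach its cap of 110 — 90 left.
Econ: +90 (room for 160) → 90. Pool exhausted.
Total = 14×30 + 7×110 + 2×90 + 20×110 + 11×30 + 19×40 = 4660.

4660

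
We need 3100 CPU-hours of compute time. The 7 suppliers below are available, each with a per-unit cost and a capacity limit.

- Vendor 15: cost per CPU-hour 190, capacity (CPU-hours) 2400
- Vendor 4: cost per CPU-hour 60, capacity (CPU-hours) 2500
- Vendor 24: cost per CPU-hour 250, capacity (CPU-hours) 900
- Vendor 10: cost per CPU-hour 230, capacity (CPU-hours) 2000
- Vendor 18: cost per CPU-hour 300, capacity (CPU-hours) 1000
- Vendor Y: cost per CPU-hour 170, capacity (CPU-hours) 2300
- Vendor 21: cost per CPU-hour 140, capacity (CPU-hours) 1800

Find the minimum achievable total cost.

234000

Fill from the cheapest supplier first.
Take 2500 from Vendor 4 at 60 ; need 600 more.
Vendor 21 (140): take the remaining 600 ; done.
Vendor Y, Vendor 15, Vendor 10, Vendor 24, Vendor 18: unused.
Cost = 2500×60 + 600×140 = 234000.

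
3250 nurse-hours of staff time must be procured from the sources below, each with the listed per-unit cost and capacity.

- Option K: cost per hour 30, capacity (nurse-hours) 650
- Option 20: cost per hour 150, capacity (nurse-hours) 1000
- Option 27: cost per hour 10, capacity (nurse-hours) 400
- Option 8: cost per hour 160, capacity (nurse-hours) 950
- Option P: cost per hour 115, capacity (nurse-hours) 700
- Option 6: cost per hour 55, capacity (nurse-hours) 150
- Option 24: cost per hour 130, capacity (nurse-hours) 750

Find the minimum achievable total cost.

299750

Cheapest first:
Option 27 at 10: take all 400 nurse-hours — 2850 still needed.
Option K at 30: take all 650 nurse-hours — 2200 still needed.
Option 6 (55): use full 150 — 2050 nurse-hours to go.
Option P at 115: take all 700 nurse-hours — 1350 still needed.
Option 24 (130): use full 750 — 600 nurse-hours to go.
Option 20 (150): take the remaining 600 — done.
Option 8: unused.
Cost = 400×10 + 650×30 + 150×55 + 700×115 + 750×130 + 600×150 = 299750.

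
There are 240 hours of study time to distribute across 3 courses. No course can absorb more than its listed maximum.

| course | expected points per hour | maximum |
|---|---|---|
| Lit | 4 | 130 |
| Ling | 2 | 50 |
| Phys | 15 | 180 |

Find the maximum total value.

Order the courses by expected points per hour: Phys 15 > Lit 4 > Ling 2.
Phys: +180 to 180 (cap) ; 60 left.
Only 60 left; Lit takes them to reach 60.
Total = 4×60 + 15×180 = 2940.

2940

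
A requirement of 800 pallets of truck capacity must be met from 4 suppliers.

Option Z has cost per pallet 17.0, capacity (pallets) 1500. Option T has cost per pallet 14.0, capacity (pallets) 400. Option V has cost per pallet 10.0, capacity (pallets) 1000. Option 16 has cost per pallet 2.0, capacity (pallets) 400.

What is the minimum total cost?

Cheapest first:
Option 16 at 2.0: take all 400 pallets — 400 still needed.
Option V (10.0): take the remaining 400 — done.
Option T, Option Z: unused.
Cost = 400×2.0 + 400×10.0 = 4800.

4800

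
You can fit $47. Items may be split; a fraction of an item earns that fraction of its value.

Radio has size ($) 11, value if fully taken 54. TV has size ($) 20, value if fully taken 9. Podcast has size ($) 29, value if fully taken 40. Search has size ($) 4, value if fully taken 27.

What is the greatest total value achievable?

122.35

Rank by value-to-size ratio: Search 27/4≈6.75, Radio 54/11≈4.91, Podcast 40/29≈1.38, TV 9/20≈0.45.
Take all of Search (4 $, value 27) — 43 $ left.
All 11 $ of Radio fit (value 54) — 32 remain.
All 29 $ of Podcast fit (value 40) — 3 remain.
3 $ left: a 3/20 share of TV gives 9×3/20 = 1.35.
Total value = 122.35.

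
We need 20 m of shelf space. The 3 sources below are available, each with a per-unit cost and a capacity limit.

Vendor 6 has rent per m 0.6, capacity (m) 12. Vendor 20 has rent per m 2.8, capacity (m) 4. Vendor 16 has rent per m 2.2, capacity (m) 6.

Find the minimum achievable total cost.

26

Fill from the cheapest source first.
Vendor 6 (0.6): use full 12 — 8 m to go.
Take 6 from Vendor 16 at 2.2 — need 2 more.
Vendor 20 at 2.8: take 2 of its 4 — requirement met.
Cost = 12×0.6 + 6×2.2 + 2×2.8 = 26.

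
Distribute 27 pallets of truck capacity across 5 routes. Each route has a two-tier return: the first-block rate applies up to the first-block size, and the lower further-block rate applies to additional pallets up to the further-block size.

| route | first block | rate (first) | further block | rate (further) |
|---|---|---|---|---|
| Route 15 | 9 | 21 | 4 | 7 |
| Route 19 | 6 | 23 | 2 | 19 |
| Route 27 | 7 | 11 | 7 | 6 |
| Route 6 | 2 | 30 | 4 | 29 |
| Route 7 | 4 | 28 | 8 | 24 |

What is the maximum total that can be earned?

Order all 10 blocks by rate: Route 6/first 30 > Route 6/second 29 > Route 7/first 28 > Route 7/second 24 > Route 19/first 23 > Route 15/first 21 > Route 19/second 19 > Route 27/first 11 > Route 15/second 7 > Route 27/second 6.
Fill Route 6 first block (2 at 30) — 25 left.
Route 6/second (29): +4 — 21 left.
Fill Route 7 first block (4 at 28) — 17 left.
Route 7 second at 24: fill all 8 — 9 left.
Route 19 first at 23: fill all 6 — 3 left.
3 remain; put them into Route 15 first at 21.
Total = 30×2 + 29×4 + 28×4 + 24×8 + 23×6 + 21×3 = 681.

681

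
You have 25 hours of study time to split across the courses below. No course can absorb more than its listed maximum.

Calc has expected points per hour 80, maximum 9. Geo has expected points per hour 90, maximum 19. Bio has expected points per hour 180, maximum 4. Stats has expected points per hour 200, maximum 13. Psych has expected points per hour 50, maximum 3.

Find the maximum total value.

Highest expected points per hour first: Stats 200 > Bio 180 > Geo 90 > Calc 80 > Psych 50.
Give Stats 13 to hit its cap of 13 → 12 left.
Bio: +4 to 4 (cap) → 8 left.
Only 8 left; Geo takes them to reach 8.
Total = 90×8 + 180×4 + 200×13 = 4040.

4040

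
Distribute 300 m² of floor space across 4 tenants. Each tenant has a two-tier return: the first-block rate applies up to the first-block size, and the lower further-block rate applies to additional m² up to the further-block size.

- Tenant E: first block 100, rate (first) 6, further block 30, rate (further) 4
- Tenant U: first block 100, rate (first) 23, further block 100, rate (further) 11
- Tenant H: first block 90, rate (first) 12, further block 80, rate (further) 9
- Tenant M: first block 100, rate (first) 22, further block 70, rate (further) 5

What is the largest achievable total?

Order all 8 blocks by rate: Tenant U/tier1 23 > Tenant M/tier1 22 > Tenant H/tier1 12 > Tenant U/tier2 11 > Tenant H/tier2 9 > Tenant E/tier1 6 > Tenant M/tier2 5 > Tenant E/tier2 4.
Tenant U/tier1 (23): +100 → 200 left.
Tenant M tier1 at 22: fill all 100 → 100 left.
Fill Tenant H tier1 block (90 at 12) → 10 left.
Tenant U tier2 at 11: only 10 left, fill 10.
Total = 23×100 + 22×100 + 12×90 + 11×10 = 5690.

5690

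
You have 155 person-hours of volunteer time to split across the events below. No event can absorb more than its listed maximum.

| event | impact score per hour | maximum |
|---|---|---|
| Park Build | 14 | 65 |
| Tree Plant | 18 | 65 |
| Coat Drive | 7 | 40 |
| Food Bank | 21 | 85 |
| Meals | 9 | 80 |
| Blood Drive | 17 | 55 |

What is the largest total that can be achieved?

3040

Highest impact score per hour first: Food Bank 21 > Tree Plant 18 > Blood Drive 17 > Park Build 14 > Meals 9 > Coat Drive 7.
Food Bank: +85 to 85 (cap) — 70 left.
Give Tree Plant 65 to hit its cap of 65 — 5 left.
Blood Drive: +5 (room for 55) → 5. Pool exhausted.
Total = 18×65 + 21×85 + 17×5 = 3040.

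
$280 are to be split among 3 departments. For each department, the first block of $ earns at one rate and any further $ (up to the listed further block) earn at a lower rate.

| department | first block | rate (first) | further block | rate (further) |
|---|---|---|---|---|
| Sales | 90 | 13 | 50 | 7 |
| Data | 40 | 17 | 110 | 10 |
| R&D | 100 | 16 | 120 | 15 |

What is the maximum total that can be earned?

4340

Order all 6 blocks by rate: Data/tier1 17 > R&D/tier1 16 > R&D/tier2 15 > Sales/tier1 13 > Data/tier2 10 > Sales/tier2 7.
Data tier1 at 17: fill all 40 ; 240 left.
R&D/tier1 (16): +100 ; 140 left.
R&D/tier2 (15): +120 ; 20 left.
Sales tier1 at 13: only 20 left, fill 20.
Total = 17×40 + 16×100 + 15×120 + 13×20 = 4340.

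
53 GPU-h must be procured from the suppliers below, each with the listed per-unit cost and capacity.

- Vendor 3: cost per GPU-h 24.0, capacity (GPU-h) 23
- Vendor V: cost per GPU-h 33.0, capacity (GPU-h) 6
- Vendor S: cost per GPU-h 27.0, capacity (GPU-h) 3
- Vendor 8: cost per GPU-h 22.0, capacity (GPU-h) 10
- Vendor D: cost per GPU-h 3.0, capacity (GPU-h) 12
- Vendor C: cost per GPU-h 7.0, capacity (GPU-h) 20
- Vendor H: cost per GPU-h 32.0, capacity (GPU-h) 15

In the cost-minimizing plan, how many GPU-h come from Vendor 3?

11

Use suppliers in increasing cost order.
Take 12 from Vendor D at 3.0 → need 41 more.
Take 20 from Vendor C at 7.0 → need 21 more.
Take 10 from Vendor 8 at 22.0 → need 11 more.
Vendor 3 at 24.0: take 11 of its 23 → requirement met.
Vendor S, Vendor H, Vendor V: unused.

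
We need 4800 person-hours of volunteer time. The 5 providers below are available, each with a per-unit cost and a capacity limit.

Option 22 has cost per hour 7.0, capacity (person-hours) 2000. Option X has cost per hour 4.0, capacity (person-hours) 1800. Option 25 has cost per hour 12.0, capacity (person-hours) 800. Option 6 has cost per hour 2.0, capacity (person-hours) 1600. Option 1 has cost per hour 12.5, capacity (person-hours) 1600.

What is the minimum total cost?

Fill from the cheapest provider first.
Take 1600 from Option 6 at 2.0 → need 3200 more.
Take 1800 from Option X at 4.0 → need 1400 more.
Option 22 (7.0): take the remaining 1400 → done.
Option 25, Option 1: unused.
Cost = 1600×2.0 + 1800×4.0 + 1400×7.0 = 20200.

20200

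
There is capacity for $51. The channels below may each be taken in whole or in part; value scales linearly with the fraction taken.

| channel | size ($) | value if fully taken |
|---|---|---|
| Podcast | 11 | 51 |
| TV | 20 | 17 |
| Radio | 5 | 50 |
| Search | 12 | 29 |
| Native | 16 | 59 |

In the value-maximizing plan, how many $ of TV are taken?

7

Rank by value-to-size ratio: Radio 50/5≈10, Podcast 51/11≈4.64, Native 59/16≈3.69, Search 29/12≈2.42, TV 17/20≈0.85.
All 5 $ of Radio fit (value 50) → 46 remain.
Podcast: take in full, 11 $ for value 51 → 35 left.
All 16 $ of Native fit (value 59) → 19 remain.
All 12 $ of Search fit (value 29) → 7 remain.
Only 7 $ remain; take 7/20 of TV for value 17×7/20 = 5.95.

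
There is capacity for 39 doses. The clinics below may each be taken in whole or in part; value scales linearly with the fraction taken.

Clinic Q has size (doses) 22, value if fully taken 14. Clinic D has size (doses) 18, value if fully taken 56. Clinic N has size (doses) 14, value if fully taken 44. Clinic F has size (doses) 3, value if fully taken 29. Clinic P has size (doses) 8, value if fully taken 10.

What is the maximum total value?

134

Best value per unit of size first: Clinic F 29/3≈9.67, Clinic N 44/14≈3.14, Clinic D 56/18≈3.11, Clinic P 10/8≈1.25, Clinic Q 14/22≈0.636.
All 3 doses of Clinic F fit (value 29) — 36 remain.
Clinic N: take in full, 14 doses for value 44 — 22 left.
All 18 doses of Clinic D fit (value 56) — 4 remain.
Only 4 doses remain; take 4/8 of Clinic P for value 10×4/8 = 5.
Total value = 134.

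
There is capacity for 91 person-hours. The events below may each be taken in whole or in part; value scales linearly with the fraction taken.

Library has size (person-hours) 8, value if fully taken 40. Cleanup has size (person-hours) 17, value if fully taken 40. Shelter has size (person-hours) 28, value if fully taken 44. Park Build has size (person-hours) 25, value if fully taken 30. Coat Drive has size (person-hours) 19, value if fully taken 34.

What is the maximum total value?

180.8

Best value per unit of size first: Library 40/8≈5, Cleanup 40/17≈2.35, Coat Drive 34/19≈1.79, Shelter 44/28≈1.57, Park Build 30/25≈1.2.
Take all of Library (8 person-hours, value 40) — 83 person-hours left.
All 17 person-hours of Cleanup fit (value 40) — 66 remain.
All 19 person-hours of Coat Drive fit (value 34) — 47 remain.
Shelter: take in full, 28 person-hours for value 44 — 19 left.
19 person-hours left: a 19/25 share of Park Build gives 30×19/25 = 22.8.
Total value = 180.8.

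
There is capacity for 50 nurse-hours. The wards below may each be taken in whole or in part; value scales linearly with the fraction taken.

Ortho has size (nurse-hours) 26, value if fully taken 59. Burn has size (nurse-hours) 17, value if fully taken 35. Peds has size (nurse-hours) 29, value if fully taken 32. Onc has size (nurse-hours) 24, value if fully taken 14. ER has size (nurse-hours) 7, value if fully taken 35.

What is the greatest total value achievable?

129

Best value per unit of size first: ER 35/7≈5, Ortho 59/26≈2.27, Burn 35/17≈2.06, Peds 32/29≈1.1, Onc 14/24≈0.583.
Take all of ER (7 nurse-hours, value 35) ; 43 nurse-hours left.
Take all of Ortho (26 nurse-hours, value 59) ; 17 nurse-hours left.
Burn: take in full, 17 nurse-hours for value 35 ; 0 left.
Total value = 129.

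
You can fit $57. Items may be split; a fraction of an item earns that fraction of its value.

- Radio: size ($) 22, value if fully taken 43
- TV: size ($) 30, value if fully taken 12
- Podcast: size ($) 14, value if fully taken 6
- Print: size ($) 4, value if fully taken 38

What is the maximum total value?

93.8

Best value per unit of size first: Print 38/4≈9.5, Radio 43/22≈1.95, Podcast 6/14≈0.429, TV 12/30≈0.4.
All 4 $ of Print fit (value 38) — 53 remain.
Take all of Radio (22 $, value 43) — 31 $ left.
Take all of Podcast (14 $, value 6) — 17 $ left.
Fill the last 17 $ with part of TV: 17/30 of it earns 6.8.
Total value = 93.8.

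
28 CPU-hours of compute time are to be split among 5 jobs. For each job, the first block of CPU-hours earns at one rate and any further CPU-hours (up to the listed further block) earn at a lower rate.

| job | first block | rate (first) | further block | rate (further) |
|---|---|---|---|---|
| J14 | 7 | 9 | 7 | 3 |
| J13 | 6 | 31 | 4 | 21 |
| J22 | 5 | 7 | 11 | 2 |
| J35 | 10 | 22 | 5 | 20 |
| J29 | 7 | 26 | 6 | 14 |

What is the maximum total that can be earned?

Order all 10 blocks by rate: J13/tier1 31 > J29/tier1 26 > J35/tier1 22 > J13/tier2 21 > J35/tier2 20 > J29/tier2 14 > J14/tier1 9 > J22/tier1 7 > J14/tier2 3 > J22/tier2 2.
J13/tier1 (31): +6 — 22 left.
Fill J29 tier1 block (7 at 26) — 15 left.
J35/tier1 (22): +10 — 5 left.
Fill J13 tier2 block (4 at 21) — 1 left.
1 remain; put them into J35 tier2 at 20.
Total = 31×6 + 26×7 + 22×10 + 21×4 + 20×1 = 692.

692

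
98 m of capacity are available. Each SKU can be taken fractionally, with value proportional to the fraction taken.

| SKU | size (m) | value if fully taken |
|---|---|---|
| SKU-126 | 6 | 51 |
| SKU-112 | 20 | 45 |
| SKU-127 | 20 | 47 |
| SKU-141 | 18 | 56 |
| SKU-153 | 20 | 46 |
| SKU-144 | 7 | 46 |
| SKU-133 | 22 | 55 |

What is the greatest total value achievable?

312.25

Sort by value density: SKU-126 51/6≈8.5, SKU-144 46/7≈6.57, SKU-141 56/18≈3.11, SKU-133 55/22≈2.5, SKU-127 47/20≈2.35, SKU-153 46/20≈2.3, SKU-112 45/20≈2.25.
Take all of SKU-126 (6 m, value 51) ; 92 m left.
All 7 m of SKU-144 fit (value 46) ; 85 remain.
SKU-141: take in full, 18 m for value 56 ; 67 left.
Take all of SKU-133 (22 m, value 55) ; 45 m left.
SKU-127: take in full, 20 m for value 47 ; 25 left.
SKU-153: take in full, 20 m for value 46 ; 5 left.
5 m left: a 5/20 share of SKU-112 gives 45×5/20 = 11.25.
Total value = 312.25.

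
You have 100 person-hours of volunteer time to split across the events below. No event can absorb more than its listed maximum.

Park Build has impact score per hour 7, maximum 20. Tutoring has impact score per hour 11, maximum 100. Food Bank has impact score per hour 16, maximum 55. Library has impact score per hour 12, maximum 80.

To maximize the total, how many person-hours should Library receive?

Rank by impact score per hour: Food Bank 16 > Library 12 > Tutoring 11 > Park Build 7.
Food Bank: +55 to 55 (cap) → 45 left.
Only 45 left; Library takes them to reach 45.

45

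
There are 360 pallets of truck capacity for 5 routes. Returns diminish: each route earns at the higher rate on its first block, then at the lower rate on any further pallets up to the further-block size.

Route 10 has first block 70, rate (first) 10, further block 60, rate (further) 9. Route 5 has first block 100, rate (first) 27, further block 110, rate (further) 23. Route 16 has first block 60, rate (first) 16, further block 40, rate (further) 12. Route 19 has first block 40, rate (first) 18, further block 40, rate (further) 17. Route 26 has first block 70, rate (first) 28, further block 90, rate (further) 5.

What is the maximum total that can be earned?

Rank every tier by rate: Route 26/first 28 > Route 5/first 27 > Route 5/second 23 > Route 19/first 18 > Route 19/second 17 > Route 16/first 16 > Route 16/second 12 > Route 10/first 10 > Route 10/second 9 > Route 26/second 5.
Route 26 first at 28: fill all 70 — 290 left.
Route 5 first at 27: fill all 100 — 190 left.
Fill Route 5 second block (110 at 23) — 80 left.
Route 19 first at 18: fill all 40 — 40 left.
Fill Route 19 second block (40 at 17) — 0 left.
Total = 28×70 + 27×100 + 23×110 + 18×40 + 17×40 = 8590.

8590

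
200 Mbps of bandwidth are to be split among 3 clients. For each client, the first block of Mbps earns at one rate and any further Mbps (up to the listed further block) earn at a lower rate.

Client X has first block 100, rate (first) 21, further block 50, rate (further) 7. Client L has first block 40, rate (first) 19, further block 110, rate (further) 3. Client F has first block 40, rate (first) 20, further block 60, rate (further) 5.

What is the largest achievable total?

Order all 6 blocks by rate: Client X/T1 21 > Client F/T1 20 > Client L/T1 19 > Client X/T2 7 > Client F/T2 5 > Client L/T2 3.
Client X T1 at 21: fill all 100 → 100 left.
Fill Client F T1 block (40 at 20) → 60 left.
Fill Client L T1 block (40 at 19) → 20 left.
20 remain; put them into Client X T2 at 7.
Total = 21×100 + 20×40 + 19×40 + 7×20 = 3800.

3800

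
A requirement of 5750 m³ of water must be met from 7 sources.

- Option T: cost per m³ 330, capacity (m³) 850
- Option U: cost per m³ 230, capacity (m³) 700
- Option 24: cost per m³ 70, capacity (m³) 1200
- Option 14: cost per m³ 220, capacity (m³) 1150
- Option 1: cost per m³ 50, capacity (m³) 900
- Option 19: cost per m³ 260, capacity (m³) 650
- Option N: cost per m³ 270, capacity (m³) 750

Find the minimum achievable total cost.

1046500

Fill from the cheapest source first.
Option 1 at 50: take all 900 m³ — 4850 still needed.
Option 24 (70): use full 1200 — 3650 m³ to go.
Option 14 (220): use full 1150 — 2500 m³ to go.
Option U at 230: take all 700 m³ — 1800 still needed.
Take 650 from Option 19 at 260 — need 1150 more.
Take 750 from Option N at 270 — need 400 more.
Option T (330): take the remaining 400 — done.
Cost = 900×50 + 1200×70 + 1150×220 + 700×230 + 650×260 + 750×270 + 400×330 = 1046500.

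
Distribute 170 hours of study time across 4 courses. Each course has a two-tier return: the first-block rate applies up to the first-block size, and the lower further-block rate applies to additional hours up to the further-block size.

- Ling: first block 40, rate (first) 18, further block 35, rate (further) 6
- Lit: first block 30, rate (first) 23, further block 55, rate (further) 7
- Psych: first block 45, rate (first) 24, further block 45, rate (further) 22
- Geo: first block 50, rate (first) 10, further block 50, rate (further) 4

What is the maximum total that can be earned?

Treat each block as its own option and order by rate: Psych/T1 24 > Lit/T1 23 > Psych/T2 22 > Ling/T1 18 > Geo/T1 10 > Lit/T2 7 > Ling/T2 6 > Geo/T2 4.
Psych T1 at 24: fill all 45 — 125 left.
Fill Lit T1 block (30 at 23) — 95 left.
Fill Psych T2 block (45 at 22) — 50 left.
Ling/T1 (18): +40 — 10 left.
Geo T1 at 10: only 10 left, fill 10.
Total = 24×45 + 23×30 + 22×45 + 18×40 + 10×10 = 3580.

3580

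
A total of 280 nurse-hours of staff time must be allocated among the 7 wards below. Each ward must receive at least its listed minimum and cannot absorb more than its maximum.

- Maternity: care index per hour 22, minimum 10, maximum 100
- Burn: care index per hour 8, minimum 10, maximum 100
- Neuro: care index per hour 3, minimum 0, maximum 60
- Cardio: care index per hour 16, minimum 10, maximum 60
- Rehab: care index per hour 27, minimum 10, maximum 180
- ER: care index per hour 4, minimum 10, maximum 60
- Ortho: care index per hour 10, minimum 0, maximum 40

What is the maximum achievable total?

6680

Meeting every minimum uses 10+10+0+10+10+10+0 = 50 nurse-hours, leaving 230.
Order the wards by care index per hour: Rehab 27 > Maternity 22 > Cardio 16 > Ortho 10 > Burn 8 > ER 4 > Neuro 3.
Rehab takes 170 more to reach its cap of 180 ; 60 left.
Maternity has room for 90 more but only 60 remain, so it gets 70.
Total = 22×70 + 8×10 + 16×10 + 27×180 + 4×10 = 6680.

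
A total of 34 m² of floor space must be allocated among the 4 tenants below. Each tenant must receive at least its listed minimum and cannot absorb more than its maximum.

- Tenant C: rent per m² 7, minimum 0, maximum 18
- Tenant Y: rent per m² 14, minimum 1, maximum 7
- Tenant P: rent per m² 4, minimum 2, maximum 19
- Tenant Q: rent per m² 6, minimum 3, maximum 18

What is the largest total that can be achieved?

Meeting every minimum uses 0+1+2+3 = 6 m², leaving 28.
Order the tenants by rent per m²: Tenant Y 14 > Tenant C 7 > Tenant Q 6 > Tenant P 4.
Give Tenant Y 6 more to hit its cap of 7 ; 22 left.
Tenant C: +18 to 18 (cap) ; 4 left.
Tenant Q has room for 15 more but only 4 remain, so it gets 7.
Total = 7×18 + 14×7 + 4×2 + 6×7 = 274.

274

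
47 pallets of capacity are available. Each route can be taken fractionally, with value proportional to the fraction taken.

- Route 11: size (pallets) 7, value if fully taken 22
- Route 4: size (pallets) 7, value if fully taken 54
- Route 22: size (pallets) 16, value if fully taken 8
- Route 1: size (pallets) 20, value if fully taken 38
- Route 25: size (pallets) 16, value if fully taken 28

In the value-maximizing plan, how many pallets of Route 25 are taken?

13

Sort by value density: Route 4 54/7≈7.71, Route 11 22/7≈3.14, Route 1 38/20≈1.9, Route 25 28/16≈1.75, Route 22 8/16≈0.5.
Route 4: take in full, 7 pallets for value 54 — 40 left.
Route 11: take in full, 7 pallets for value 22 — 33 left.
Route 1: take in full, 20 pallets for value 38 — 13 left.
Only 13 pallets remain; take 13/16 of Route 25 for value 28×13/16 = 22.75.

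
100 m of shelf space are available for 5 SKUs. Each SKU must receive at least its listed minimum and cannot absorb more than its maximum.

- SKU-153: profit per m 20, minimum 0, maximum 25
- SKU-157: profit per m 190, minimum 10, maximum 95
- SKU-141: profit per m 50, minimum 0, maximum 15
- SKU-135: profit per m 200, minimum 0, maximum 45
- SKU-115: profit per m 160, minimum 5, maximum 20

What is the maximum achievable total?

19300

Meeting every minimum uses 0+10+0+0+5 = 15 m, leaving 85.
Rank by profit per m: SKU-135 200 > SKU-157 190 > SKU-115 160 > SKU-141 50 > SKU-153 20.
SKU-135: +45 to 45 (cap) — 40 left.
SKU-157 has room for 85 more but only 40 remain, so it gets 50.
Total = 190×50 + 200×45 + 160×5 = 19300.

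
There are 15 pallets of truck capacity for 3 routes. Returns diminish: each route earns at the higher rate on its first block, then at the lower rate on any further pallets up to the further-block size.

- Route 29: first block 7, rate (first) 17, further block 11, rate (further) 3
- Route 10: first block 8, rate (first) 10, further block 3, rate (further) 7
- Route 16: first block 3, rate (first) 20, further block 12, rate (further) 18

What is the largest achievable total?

276

Order all 6 blocks by rate: Route 16/tier1 20 > Route 16/tier2 18 > Route 29/tier1 17 > Route 10/tier1 10 > Route 10/tier2 7 > Route 29/tier2 3.
Fill Route 16 tier1 block (3 at 20) ; 12 left.
Route 16 tier2 at 18: fill all 12 ; 0 left.
Total = 20×3 + 18×12 = 276.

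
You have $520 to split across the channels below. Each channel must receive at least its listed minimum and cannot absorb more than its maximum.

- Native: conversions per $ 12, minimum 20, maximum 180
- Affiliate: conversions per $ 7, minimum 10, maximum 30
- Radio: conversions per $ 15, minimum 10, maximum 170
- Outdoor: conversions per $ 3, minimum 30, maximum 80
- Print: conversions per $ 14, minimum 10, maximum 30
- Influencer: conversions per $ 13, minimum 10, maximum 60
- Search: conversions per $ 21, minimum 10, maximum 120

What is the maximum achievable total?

7630

Meeting every minimum uses 20+10+10+30+10+10+10 = 100 $, leaving 420.
Order the channels by conversions per $: Search 21 > Radio 15 > Print 14 > Influencer 13 > Native 12 > Affiliate 7 > Outdoor 3.
Search takes 110 more to reach its cap of 120 → 310 left.
Radio takes 160 more to reach its cap of 170 → 150 left.
Print takes 20 more to reach its cap of 30 → 130 left.
Give Influencer 50 more to hit its cap of 60 → 80 left.
Only 80 left; Native takes them to reach 100.
Total = 12×100 + 7×10 + 15×170 + 3×30 + 14×30 + 13×60 + 21×120 = 7630.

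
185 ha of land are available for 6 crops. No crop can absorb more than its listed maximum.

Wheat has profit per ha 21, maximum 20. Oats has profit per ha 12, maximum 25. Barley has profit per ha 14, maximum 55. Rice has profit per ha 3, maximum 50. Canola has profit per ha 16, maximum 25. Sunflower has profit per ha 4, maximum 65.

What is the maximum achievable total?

2130

Highest profit per ha first: Wheat 21 > Canola 16 > Barley 14 > Oats 12 > Sunflower 4 > Rice 3.
Wheat: +20 to 20 (cap) — 165 left.
Canola takes 25 to reach its cap of 25 — 140 left.
Give Barley 55 to hit its cap of 55 — 85 left.
Give Oats 25 to hit its cap of 25 — 60 left.
Sunflower: +60 (room for 65) → 60. Pool exhausted.
Total = 21×20 + 12×25 + 14×55 + 16×25 + 4×60 = 2130.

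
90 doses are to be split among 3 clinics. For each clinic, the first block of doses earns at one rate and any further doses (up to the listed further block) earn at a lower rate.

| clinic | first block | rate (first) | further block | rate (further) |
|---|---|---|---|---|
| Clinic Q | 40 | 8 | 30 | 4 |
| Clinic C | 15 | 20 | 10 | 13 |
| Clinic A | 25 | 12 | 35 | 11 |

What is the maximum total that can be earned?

Treat each block as its own option and order by rate: Clinic C/tier1 20 > Clinic C/tier2 13 > Clinic A/tier1 12 > Clinic A/tier2 11 > Clinic Q/tier1 8 > Clinic Q/tier2 4.
Clinic C tier1 at 20: fill all 15 ; 75 left.
Fill Clinic C tier2 block (10 at 13) ; 65 left.
Clinic A tier1 at 12: fill all 25 ; 40 left.
Clinic A/tier2 (11): +35 ; 5 left.
Clinic Q tier1 at 8: only 5 left, fill 5.
Total = 20×15 + 13×10 + 12×25 + 11×35 + 8×5 = 1155.

1155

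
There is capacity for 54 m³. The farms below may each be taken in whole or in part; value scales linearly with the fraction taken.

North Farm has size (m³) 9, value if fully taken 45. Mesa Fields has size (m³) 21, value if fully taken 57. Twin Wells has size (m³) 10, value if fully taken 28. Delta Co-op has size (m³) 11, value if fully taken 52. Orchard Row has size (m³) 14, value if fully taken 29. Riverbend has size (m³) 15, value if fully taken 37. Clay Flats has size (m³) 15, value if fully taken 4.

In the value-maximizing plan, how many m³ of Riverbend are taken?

Best value per unit of size first: North Farm 45/9≈5, Delta Co-op 52/11≈4.73, Twin Wells 28/10≈2.8, Mesa Fields 57/21≈2.71, Riverbend 37/15≈2.47, Orchard Row 29/14≈2.07, Clay Flats 4/15≈0.267.
North Farm: take in full, 9 m³ for value 45 ; 45 left.
Delta Co-op: take in full, 11 m³ for value 52 ; 34 left.
Twin Wells: take in full, 10 m³ for value 28 ; 24 left.
Take all of Mesa Fields (21 m³, value 57) ; 3 m³ left.
Only 3 m³ remain; take 3/15 of Riverbend for value 37×3/15 = 7.4.

3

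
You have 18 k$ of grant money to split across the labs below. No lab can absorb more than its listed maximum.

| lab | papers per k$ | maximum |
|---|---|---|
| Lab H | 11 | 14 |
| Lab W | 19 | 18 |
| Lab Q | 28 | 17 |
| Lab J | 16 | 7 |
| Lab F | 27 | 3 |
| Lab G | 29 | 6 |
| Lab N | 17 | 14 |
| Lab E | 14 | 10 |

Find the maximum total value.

510

Order the labs by papers per k$: Lab G 29 > Lab Q 28 > Lab F 27 > Lab W 19 > Lab N 17 > Lab J 16 > Lab E 14 > Lab H 11.
Give Lab G 6 to hit its cap of 6 ; 12 left.
Lab Q has room for 17 but only 12 remain, so it gets 12.
Total = 28×12 + 29×6 = 510.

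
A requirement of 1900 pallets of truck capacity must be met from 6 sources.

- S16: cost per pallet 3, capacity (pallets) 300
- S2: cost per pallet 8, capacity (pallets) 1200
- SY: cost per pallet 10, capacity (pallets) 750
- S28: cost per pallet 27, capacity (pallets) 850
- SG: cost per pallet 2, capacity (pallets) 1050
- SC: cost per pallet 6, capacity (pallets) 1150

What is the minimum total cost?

Fill from the cheapest source first.
SG at 2: take all 1050 pallets — 850 still needed.
S16 (3): use full 300 — 550 pallets to go.
Take 550 from SC at 6 to finish.
S2, SY, S28: unused.
Cost = 1050×2 + 300×3 + 550×6 = 6300.

6300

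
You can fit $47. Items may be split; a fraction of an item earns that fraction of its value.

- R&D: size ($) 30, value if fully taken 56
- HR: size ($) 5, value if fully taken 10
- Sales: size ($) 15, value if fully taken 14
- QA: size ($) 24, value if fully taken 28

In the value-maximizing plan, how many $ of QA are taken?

12

Sort by value density: HR 10/5≈2, R&D 56/30≈1.87, QA 28/24≈1.17, Sales 14/15≈0.933.
Take all of HR (5 $, value 10) ; 42 $ left.
All 30 $ of R&D fit (value 56) ; 12 remain.
12 $ left: a 12/24 share of QA gives 28×12/24 = 14.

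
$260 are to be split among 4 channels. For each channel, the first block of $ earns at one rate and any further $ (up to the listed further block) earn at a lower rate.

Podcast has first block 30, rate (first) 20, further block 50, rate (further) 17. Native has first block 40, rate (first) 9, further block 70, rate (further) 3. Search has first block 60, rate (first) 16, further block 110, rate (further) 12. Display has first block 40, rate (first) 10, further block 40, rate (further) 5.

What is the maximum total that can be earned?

3830

Treat each block as its own option and order by rate: Podcast/first 20 > Podcast/second 17 > Search/first 16 > Search/second 12 > Display/first 10 > Native/first 9 > Display/second 5 > Native/second 3.
Fill Podcast first block (30 at 20) — 230 left.
Fill Podcast second block (50 at 17) — 180 left.
Search/first (16): +60 — 120 left.
Fill Search second block (110 at 12) — 10 left.
Display/first: +10 of 40 at 10; pool empty.
Total = 20×30 + 17×50 + 16×60 + 12×110 + 10×10 = 3830.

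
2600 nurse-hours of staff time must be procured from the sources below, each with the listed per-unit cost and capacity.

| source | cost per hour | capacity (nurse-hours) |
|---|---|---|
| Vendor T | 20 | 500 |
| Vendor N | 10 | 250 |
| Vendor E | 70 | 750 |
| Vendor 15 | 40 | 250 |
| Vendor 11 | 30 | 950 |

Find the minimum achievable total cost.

Use sources in increasing cost order.
Take 250 from Vendor N at 10 ; need 2350 more.
Vendor T at 20: take all 500 nurse-hours ; 1850 still needed.
Vendor 11 at 30: take all 950 nurse-hours ; 900 still needed.
Vendor 15 at 40: take all 250 nurse-hours ; 650 still needed.
Take 650 from Vendor E at 70 to finish.
Cost = 250×10 + 500×20 + 950×30 + 250×40 + 650×70 = 96500.

96500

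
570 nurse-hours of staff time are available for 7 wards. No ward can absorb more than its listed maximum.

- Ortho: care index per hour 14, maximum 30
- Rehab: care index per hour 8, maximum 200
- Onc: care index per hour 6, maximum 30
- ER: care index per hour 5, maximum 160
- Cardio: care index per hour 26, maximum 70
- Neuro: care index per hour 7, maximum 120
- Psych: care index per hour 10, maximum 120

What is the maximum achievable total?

6060

Rank by care index per hour: Cardio 26 > Ortho 14 > Psych 10 > Rehab 8 > Neuro 7 > Onc 6 > ER 5.
Give Cardio 70 to hit its cap of 70 — 500 left.
Give Ortho 30 to hit its cap of 30 — 470 left.
Psych: +120 to 120 (cap) — 350 left.
Give Rehab 200 to hit its cap of 200 — 150 left.
Neuro takes 120 to reach its cap of 120 — 30 left.
Onc: +30 to 30 (cap) — 0 left.
Total = 14×30 + 8×200 + 6×30 + 26×70 + 7×120 + 10×120 = 6060.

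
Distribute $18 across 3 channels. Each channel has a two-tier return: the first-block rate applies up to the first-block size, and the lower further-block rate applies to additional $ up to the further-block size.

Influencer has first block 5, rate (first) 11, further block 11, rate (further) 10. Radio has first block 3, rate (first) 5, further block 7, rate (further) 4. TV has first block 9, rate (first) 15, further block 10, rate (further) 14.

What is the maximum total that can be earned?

Rank every tier by rate: TV/T1 15 > TV/T2 14 > Influencer/T1 11 > Influencer/T2 10 > Radio/T1 5 > Radio/T2 4.
TV T1 at 15: fill all 9 — 9 left.
TV/T2: +9 of 10 at 14; pool empty.
Total = 15×9 + 14×9 = 261.

261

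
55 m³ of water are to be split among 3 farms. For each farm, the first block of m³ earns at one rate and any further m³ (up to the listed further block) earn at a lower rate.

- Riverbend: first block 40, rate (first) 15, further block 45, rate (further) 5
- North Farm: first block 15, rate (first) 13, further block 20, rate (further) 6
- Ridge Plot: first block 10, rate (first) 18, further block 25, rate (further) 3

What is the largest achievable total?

Treat each block as its own option and order by rate: Ridge Plot/first 18 > Riverbend/first 15 > North Farm/first 13 > North Farm/second 6 > Riverbend/second 5 > Ridge Plot/second 3.
Ridge Plot/first (18): +10 ; 45 left.
Fill Riverbend first block (40 at 15) ; 5 left.
North Farm first at 13: only 5 left, fill 5.
Total = 18×10 + 15×40 + 13×5 = 845.

845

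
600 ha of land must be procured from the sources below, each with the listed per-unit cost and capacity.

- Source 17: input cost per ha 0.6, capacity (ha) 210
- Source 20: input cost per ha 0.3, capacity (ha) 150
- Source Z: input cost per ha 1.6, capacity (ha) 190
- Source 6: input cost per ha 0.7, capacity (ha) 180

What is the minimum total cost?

Cheapest first:
Source 20 (0.3): use full 150 ; 450 ha to go.
Source 17 (0.6): use full 210 ; 240 ha to go.
Take 180 from Source 6 at 0.7 ; need 60 more.
Take 60 from Source Z at 1.6 to finish.
Cost = 150×0.3 + 210×0.6 + 180×0.7 + 60×1.6 = 393.

393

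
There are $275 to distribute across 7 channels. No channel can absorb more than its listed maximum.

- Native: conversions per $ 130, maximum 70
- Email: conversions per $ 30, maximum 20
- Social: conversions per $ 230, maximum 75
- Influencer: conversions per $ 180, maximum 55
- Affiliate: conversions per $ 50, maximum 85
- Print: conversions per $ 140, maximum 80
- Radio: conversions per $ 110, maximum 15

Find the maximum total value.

Order the channels by conversions per $: Social 230 > Influencer 180 > Print 140 > Native 130 > Radio 110 > Affiliate 50 > Email 30.
Social takes 75 to reach its cap of 75 ; 200 left.
Influencer takes 55 to reach its cap of 55 ; 145 left.
Give Print 80 to hit its cap of 80 ; 65 left.
Native: +65 (room for 70) → 65. Pool exhausted.
Total = 130×65 + 230×75 + 180×55 + 140×80 = 46800.

46800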